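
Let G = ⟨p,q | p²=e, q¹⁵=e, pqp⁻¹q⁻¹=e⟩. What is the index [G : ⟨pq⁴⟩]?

First find ord(pq⁴) by computing successive powers:
  (pq⁴)¹ = pq⁴, (pq⁴)² = q⁸, (pq⁴)³ = pq¹², (pq⁴)⁴ = q, (pq⁴)⁵ = pq⁵, (pq⁴)⁶ = q⁹, (pq⁴)⁷ = pq¹³, (pq⁴)⁸ = q², (pq⁴)⁹ = pq⁶, (pq⁴)¹⁰ = q¹⁰, (pq⁴)¹¹ = pq¹⁴, (pq⁴)¹² = q³, (pq⁴)¹³ = pq⁷, (pq⁴)¹⁴ = q¹¹, (pq⁴)¹⁵ = p, (pq⁴)¹⁶ = q⁴, (pq⁴)¹⁷ = pq⁸, (pq⁴)¹⁸ = q¹², (pq⁴)¹⁹ = pq, (pq⁴)²⁰ = q⁵, (pq⁴)²¹ = pq⁹, (pq⁴)²² = q¹³, (pq⁴)²³ = pq², (pq⁴)²⁴ = q⁶, (pq⁴)²⁵ = pq¹⁰, (pq⁴)²⁶ = q¹⁴, (pq⁴)²⁷ = pq³, (pq⁴)²⁸ = q⁷, (pq⁴)²⁹ = pq¹¹, (pq⁴)³⁰ = e.
So |⟨pq⁴⟩| = ord(pq⁴) = 30. With |G| = 30, by Lagrange [G : ⟨pq⁴⟩] = 30/30 = 1.

Answer: 1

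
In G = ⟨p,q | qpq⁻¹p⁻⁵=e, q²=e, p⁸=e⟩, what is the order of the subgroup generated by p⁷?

|⟨p⁷⟩| equals the order of p⁷. Compute successive powers until reaching e:
  (p⁷)¹ = p⁷, (p⁷)² = p⁶, (p⁷)³ = p⁵, (p⁷)⁴ = p⁴, (p⁷)⁵ = p³, (p⁷)⁶ = p², (p⁷)⁷ = p, (p⁷)⁸ = e.
The smallest positive k with (p⁷)ᵏ = e is 8, so |⟨p⁷⟩| = 8.

Answer: 8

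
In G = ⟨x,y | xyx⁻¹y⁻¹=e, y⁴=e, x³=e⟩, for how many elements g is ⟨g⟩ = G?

G is cyclic of order 12. An element generates G iff its order is 12, and a cyclic group of order 12 has exactly φ(12) = 4 such elements.

Answer: 4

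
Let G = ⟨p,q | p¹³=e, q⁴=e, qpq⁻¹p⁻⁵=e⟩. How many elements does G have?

Enumerate words in the generators, reducing via the relations: the distinct elements are
  {e, p, q, pq, p², p³, p⁴, p⁵, p⁶, p⁷, p⁸, p⁹, q², q³, pq², pq³, p²q, p³q, p¹², p¹¹, p¹⁰, p⁴q, p⁵q, p⁶q, p⁷q, p⁸q, p⁹q, p²q², p²q³, p³q², p³q³, p¹²q, p¹¹q, p¹⁰q, p⁴q², p⁴q³, p⁵q², p⁵q³, p⁶q², p⁶q³, p⁷q², p⁷q³, p⁸q², p⁸q³, p⁹q², p⁹q³, p¹²q², p¹²q³, p¹¹q², p¹¹q³, p¹⁰q², p¹⁰q³}.
No further products give new elements, so |G| = 52.

Answer: 52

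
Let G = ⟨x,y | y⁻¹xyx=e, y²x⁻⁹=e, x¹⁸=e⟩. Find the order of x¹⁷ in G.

Compute successive powers until reaching e:
  (x¹⁷)¹ = x¹⁷, (x¹⁷)² = x¹⁶, (x¹⁷)³ = x¹⁵, (x¹⁷)⁴ = x¹⁴, (x¹⁷)⁵ = x¹³, (x¹⁷)⁶ = x¹², (x¹⁷)⁷ = x¹¹, (x¹⁷)⁸ = x¹⁰, (x¹⁷)⁹ = x⁹, (x¹⁷)¹⁰ = x⁸, (x¹⁷)¹¹ = x⁷, (x¹⁷)¹² = x⁶, (x¹⁷)¹³ = x⁵, (x¹⁷)¹⁴ = x⁴, (x¹⁷)¹⁵ = x³, (x¹⁷)¹⁶ = x², (x¹⁷)¹⁷ = x, (x¹⁷)¹⁸ = e.
The smallest positive k with (x¹⁷)ᵏ = e is 18.

Answer: 18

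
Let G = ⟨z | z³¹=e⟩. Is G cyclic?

|G| = 31. The element z has order 31 (its powers give 31 distinct elements), so ⟨z⟩ = G and G is cyclic.

Answer: Yes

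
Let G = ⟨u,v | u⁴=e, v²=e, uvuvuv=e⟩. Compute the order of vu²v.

Compute successive powers until reaching e:
  (vu²v)¹ = vu²v, (vu²v)² = e.
The smallest positive k with (vu²v)ᵏ = e is 2.

Answer: 2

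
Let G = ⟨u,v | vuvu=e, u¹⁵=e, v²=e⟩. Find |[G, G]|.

G' = [G, G] is generated by all commutators. The generator-pair commutators are: [u, v] = u².
The subgroup they normally generate is {e, u, u², u³, u⁴, u⁵, u⁶, u⁷, u⁸, u⁹, u¹⁰, u¹¹, u¹², u¹³, u¹⁴}, of order 15.
Check: |G/G'| = 30/15 = 2 is the order of the abelianisation.

Answer: 15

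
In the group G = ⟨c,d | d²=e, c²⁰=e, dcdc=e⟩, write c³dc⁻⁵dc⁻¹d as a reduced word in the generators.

Multiply left to right, reducing at each step:
  (c³) · d = c³d
  (c³d) · c⁻⁵ = c⁸d
  (c⁸d) · d = c⁸
  (c⁸) · c⁻¹ = c⁷
  (c⁷) · d = c⁷d

Answer: c⁷d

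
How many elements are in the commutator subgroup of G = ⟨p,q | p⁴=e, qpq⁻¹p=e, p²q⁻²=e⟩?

G' = [G, G] is generated by all commutators. The generator-pair commutators are: [p, q] = p².
The subgroup they normally generate is {e, p²}, of order 2.
Check: |G/G'| = 8/2 = 4 is the order of the abelianisation.

Answer: 2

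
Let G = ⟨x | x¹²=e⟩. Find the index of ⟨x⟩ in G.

First find ord(x) by computing successive powers:
  x¹ = x, x² = x², x³ = x³, x⁴ = x⁴, x⁵ = x⁵, x⁶ = x⁶, x⁷ = x⁷, x⁸ = x⁸, x⁹ = x⁹, x¹⁰ = x¹⁰, x¹¹ = x¹¹, x¹² = e.
So |⟨x⟩| = ord(x) = 12. With |G| = 12, by Lagrange [G : ⟨x⟩] = 12/12 = 1.

Answer: 1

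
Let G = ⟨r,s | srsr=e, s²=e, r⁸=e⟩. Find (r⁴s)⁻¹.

The order of (r⁴s) is 2 (smallest k with (r⁴s)ᵏ = e), so (r⁴s)⁻¹ = (r⁴s)¹ = r⁴s.
Check: (r⁴s) · (r⁴s) → (r⁴s) · r⁴ = s;   s · s = e, giving e as required.

Answer: r⁴s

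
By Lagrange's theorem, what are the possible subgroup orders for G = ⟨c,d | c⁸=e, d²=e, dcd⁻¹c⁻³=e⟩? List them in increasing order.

|G| = 16 = 2⁴. By Lagrange's theorem the order of any subgroup divides 16; the divisors of 16 are 1, 2, 4, 8, 16.

Answer: 1, 2, 4, 8, 16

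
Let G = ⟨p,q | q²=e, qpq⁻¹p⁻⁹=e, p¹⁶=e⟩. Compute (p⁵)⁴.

Compute successive powers of (p⁵), reducing at each step:
  (p⁵)²: (p⁵) · p⁵ = p¹⁰
  (p⁵)³: (p¹⁰) · p⁵ = p¹⁵
  (p⁵)⁴: (p¹⁵) · p⁵ = p⁴

Answer: p⁴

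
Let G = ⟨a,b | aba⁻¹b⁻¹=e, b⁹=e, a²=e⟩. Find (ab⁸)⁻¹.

The order of (ab⁸) is 18 (smallest k with (ab⁸)ᵏ = e), so (ab⁸)⁻¹ = (ab⁸)¹⁷ = ab.
Check: (ab⁸) · (ab) → (ab⁸) · a = b⁸;   (b⁸) · b = e, giving e as required.

Answer: ab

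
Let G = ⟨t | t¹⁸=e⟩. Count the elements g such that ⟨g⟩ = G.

G is cyclic of order 18. An element generates G iff its order is 18, and a cyclic group of order 18 has exactly φ(18) = 6 such elements.

Answer: 6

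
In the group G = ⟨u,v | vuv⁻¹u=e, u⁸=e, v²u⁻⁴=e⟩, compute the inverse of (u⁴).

The order of (u⁴) is 2 (smallest k with (u⁴)ᵏ = e), so (u⁴)⁻¹ = (u⁴)¹ = u⁴.
Check: (u⁴) · (u⁴) → (u⁴) · u⁴ = e, giving e as required.

Answer: u⁴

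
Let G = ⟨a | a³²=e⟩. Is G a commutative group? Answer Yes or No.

G has a single generator, so G is cyclic and hence abelian.

Answer: Yes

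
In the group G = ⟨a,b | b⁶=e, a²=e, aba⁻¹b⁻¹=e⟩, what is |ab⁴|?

Compute successive powers until reaching e:
  (ab⁴)¹ = ab⁴, (ab⁴)² = b², (ab⁴)³ = a, (ab⁴)⁴ = b⁴, (ab⁴)⁵ = ab², (ab⁴)⁶ = e.
The smallest positive k with (ab⁴)ᵏ = e is 6.

Answer: 6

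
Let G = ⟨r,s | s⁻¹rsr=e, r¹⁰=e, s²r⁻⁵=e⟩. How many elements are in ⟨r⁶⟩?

|⟨r⁶⟩| equals the order of r⁶. Compute successive powers until reaching e:
  (r⁶)¹ = r⁶, (r⁶)² = r², (r⁶)³ = r⁸, (r⁶)⁴ = r⁴, (r⁶)⁵ = e.
The smallest positive k with (r⁶)ᵏ = e is 5, so |⟨r⁶⟩| = 5.

Answer: 5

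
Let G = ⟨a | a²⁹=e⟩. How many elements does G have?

G is generated by a single element, so G is cyclic. The relator gives a²⁹ = e and no smaller power is forced to be e, so the 29 powers {a, e, a², a³, a⁴, a⁵, a⁶, a⁷, a⁸, a⁹, a²², a²³, a²¹, a²⁰, a²⁴, a²⁵, a²⁶, a²⁷, a²⁸, a¹², a¹³, a¹¹, a¹⁰, a¹⁴, a¹⁵, a¹⁶, a¹⁷, a¹⁸, a¹⁹} are distinct. Hence |G| = 29.

Answer: 29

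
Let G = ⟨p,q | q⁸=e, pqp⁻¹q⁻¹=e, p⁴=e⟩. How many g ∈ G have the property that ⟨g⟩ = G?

⟨g⟩ = G would require ord(g) = |G| = 32, but the maximum element order in G is 8 < 32. So G is not cyclic and no single element generates it: the count is 0.

Answer: 0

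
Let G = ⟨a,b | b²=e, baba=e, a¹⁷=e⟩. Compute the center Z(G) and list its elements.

An element z ∈ Z(G) iff z commutes with every generator.
For example e is central: e·a = a = a·e; e·b = b = b·e.
Whereas a ∉ Z(G) since a·b = ab ≠ a¹⁶b = b·a.
Checking each of the 34 elements this way gives Z(G) = {e}, of order 1.

Answer: {e}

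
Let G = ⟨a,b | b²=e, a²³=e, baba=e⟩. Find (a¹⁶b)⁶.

Compute successive powers of (a¹⁶b), reducing at each step:
  (a¹⁶b)²: (a¹⁶b) · a¹⁶ = b;   b · b = e
  (a¹⁶b)³: e · a¹⁶ = a¹⁶;   (a¹⁶) · b = a¹⁶b
  (a¹⁶b)⁴: (a¹⁶b) · a¹⁶ = b;   b · b = e
  (a¹⁶b)⁵: e · a¹⁶ = a¹⁶;   (a¹⁶) · b = a¹⁶b
  (a¹⁶b)⁶: (a¹⁶b) · a¹⁶ = b;   b · b = e

Answer: e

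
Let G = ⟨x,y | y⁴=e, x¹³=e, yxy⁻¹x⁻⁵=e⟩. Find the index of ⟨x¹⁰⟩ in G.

First find ord(x¹⁰) by computing successive powers:
  (x¹⁰)¹ = x¹⁰, (x¹⁰)² = x⁷, (x¹⁰)³ = x⁴, (x¹⁰)⁴ = x, (x¹⁰)⁵ = x¹¹, (x¹⁰)⁶ = x⁸, (x¹⁰)⁷ = x⁵, (x¹⁰)⁸ = x², (x¹⁰)⁹ = x¹², (x¹⁰)¹⁰ = x⁹, (x¹⁰)¹¹ = x⁶, (x¹⁰)¹² = x³, (x¹⁰)¹³ = e.
So |⟨x¹⁰⟩| = ord(x¹⁰) = 13. With |G| = 52, by Lagrange [G : ⟨x¹⁰⟩] = 52/13 = 4.

Answer: 4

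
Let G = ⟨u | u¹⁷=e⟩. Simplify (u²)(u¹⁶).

Compute (u²) · (u¹⁶) by multiplying left to right and reducing via the relations at each step:
  (u²) · u¹⁶ = u

Answer: u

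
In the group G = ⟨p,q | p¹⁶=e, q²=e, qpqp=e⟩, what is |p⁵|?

Compute successive powers until reaching e:
  (p⁵)¹ = p⁵, (p⁵)² = p¹⁰, (p⁵)³ = p¹⁵, (p⁵)⁴ = p⁴, (p⁵)⁵ = p⁹, (p⁵)⁶ = p¹⁴, (p⁵)⁷ = p³, (p⁵)⁸ = p⁸, (p⁵)⁹ = p¹³, (p⁵)¹⁰ = p², (p⁵)¹¹ = p⁷, (p⁵)¹² = p¹², (p⁵)¹³ = p, (p⁵)¹⁴ = p⁶, (p⁵)¹⁵ = p¹¹, (p⁵)¹⁶ = e.
The smallest positive k with (p⁵)ᵏ = e is 16.

Answer: 16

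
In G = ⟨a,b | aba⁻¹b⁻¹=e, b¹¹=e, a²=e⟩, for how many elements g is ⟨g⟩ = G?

G is cyclic of order 22. An element generates G iff its order is 22, and a cyclic group of order 22 has exactly φ(22) = 10 such elements.

Answer: 10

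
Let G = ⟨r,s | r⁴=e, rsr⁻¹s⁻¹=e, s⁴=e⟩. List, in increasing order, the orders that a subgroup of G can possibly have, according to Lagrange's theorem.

|G| = 16 = 2⁴. By Lagrange's theorem the order of any subgroup divides 16; the divisors of 16 are 1, 2, 4, 8, 16.

Answer: 1, 2, 4, 8, 16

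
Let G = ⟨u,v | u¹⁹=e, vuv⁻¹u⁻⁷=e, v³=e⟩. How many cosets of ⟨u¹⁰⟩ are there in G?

First find ord(u¹⁰) by computing successive powers:
  (u¹⁰)¹ = u¹⁰, (u¹⁰)² = u, (u¹⁰)³ = u¹¹, (u¹⁰)⁴ = u², (u¹⁰)⁵ = u¹², (u¹⁰)⁶ = u³, (u¹⁰)⁷ = u¹³, (u¹⁰)⁸ = u⁴, (u¹⁰)⁹ = u¹⁴, (u¹⁰)¹⁰ = u⁵, (u¹⁰)¹¹ = u¹⁵, (u¹⁰)¹² = u⁶, (u¹⁰)¹³ = u¹⁶, (u¹⁰)¹⁴ = u⁷, (u¹⁰)¹⁵ = u¹⁷, (u¹⁰)¹⁶ = u⁸, (u¹⁰)¹⁷ = u¹⁸, (u¹⁰)¹⁸ = u⁹, (u¹⁰)¹⁹ = e.
So |⟨u¹⁰⟩| = ord(u¹⁰) = 19. With |G| = 57, by Lagrange [G : ⟨u¹⁰⟩] = 57/19 = 3.

Answer: 3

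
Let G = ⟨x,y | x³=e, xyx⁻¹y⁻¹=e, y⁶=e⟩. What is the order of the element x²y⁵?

Compute successive powers until reaching e:
  (x²y⁵)¹ = x²y⁵, (x²y⁵)² = xy⁴, (x²y⁵)³ = y³, (x²y⁵)⁴ = x²y², (x²y⁵)⁵ = xy, (x²y⁵)⁶ = e.
The smallest positive k with (x²y⁵)ᵏ = e is 6.

Answer: 6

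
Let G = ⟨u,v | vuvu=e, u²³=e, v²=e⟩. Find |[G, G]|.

G' = [G, G] is generated by all commutators. The generator-pair commutators are: [u, v] = u².
The subgroup they normally generate is {e, u, u², u³, u⁴, u⁵, u⁶, u⁷, u⁸, u⁹, u¹⁰, u¹¹, u¹², u¹³, u¹⁴, u¹⁵, u¹⁶, u¹⁷, u¹⁸, u¹⁹, u²⁰, u²¹, u²²}, of order 23.
Check: |G/G'| = 46/23 = 2 is the order of the abelianisation.

Answer: 23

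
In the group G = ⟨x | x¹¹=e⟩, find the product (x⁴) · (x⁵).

Compute (x⁴) · (x⁵) by multiplying left to right and reducing via the relations at each step:
  (x⁴) · x⁵ = x⁹

Answer: x⁹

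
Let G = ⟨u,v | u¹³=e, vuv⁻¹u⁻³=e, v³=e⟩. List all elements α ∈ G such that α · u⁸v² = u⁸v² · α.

⟨u⁸v²⟩ ⊆ C_G(u⁸v²) since powers of u⁸v² commute with u⁸v²; so |C_G(u⁸v²)| ≥ |⟨u⁸v²⟩| = 3.
By orbit–stabilizer, |C_G(u⁸v²)| = |G| / |conj. class of u⁸v²| = 39 / 13 = 3.
The 3 elements commuting with u⁸v² are {e, u²v, u⁸v²}.

Answer: {e, u²v, u⁸v²}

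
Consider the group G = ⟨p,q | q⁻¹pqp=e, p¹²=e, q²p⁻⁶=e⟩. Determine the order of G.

Enumerate words in the generators, reducing via the relations: the distinct elements are
  {e, p, q, pq, p², p³, p⁴, p⁵, p⁶, p⁷, p⁸, p⁹, p²q, p³q, p¹¹, p¹⁰, p⁴q, p⁵q, q⁻¹, pq⁻¹, p²q⁻¹, p³q⁻¹, p⁴q⁻¹, p⁵q⁻¹}.
No further products give new elements, so |G| = 24.

Answer: 24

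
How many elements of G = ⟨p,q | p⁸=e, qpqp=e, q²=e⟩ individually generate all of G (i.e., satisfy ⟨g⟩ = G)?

⟨g⟩ = G would require ord(g) = |G| = 16, but the maximum element order in G is 8 < 16. So G is not cyclic and no single element generates it: the count is 0.

Answer: 0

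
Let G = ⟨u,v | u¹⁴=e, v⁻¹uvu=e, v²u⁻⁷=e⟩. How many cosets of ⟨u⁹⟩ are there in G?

First find ord(u⁹) by computing successive powers:
  (u⁹)¹ = u⁹, (u⁹)² = u⁴, (u⁹)³ = u¹³, (u⁹)⁴ = u⁸, (u⁹)⁵ = u³, (u⁹)⁶ = u¹², (u⁹)⁷ = u⁷, (u⁹)⁸ = u², (u⁹)⁹ = u¹¹, (u⁹)¹⁰ = u⁶, (u⁹)¹¹ = u, (u⁹)¹² = u¹⁰, (u⁹)¹³ = u⁵, (u⁹)¹⁴ = e.
So |⟨u⁹⟩| = ord(u⁹) = 14. With |G| = 28, by Lagrange [G : ⟨u⁹⟩] = 28/14 = 2.

Answer: 2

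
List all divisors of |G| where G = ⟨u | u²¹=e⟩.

|G| = 21 = 3 · 7. By Lagrange's theorem the order of any subgroup divides 21; the divisors of 21 are 1, 3, 7, 21.

Answer: 1, 3, 7, 21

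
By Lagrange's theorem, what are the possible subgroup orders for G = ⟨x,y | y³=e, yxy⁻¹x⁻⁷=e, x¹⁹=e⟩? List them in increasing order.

|G| = 57 = 3 · 19. By Lagrange's theorem the order of any subgroup divides 57; the divisors of 57 are 1, 3, 19, 57.

Answer: 1, 3, 19, 57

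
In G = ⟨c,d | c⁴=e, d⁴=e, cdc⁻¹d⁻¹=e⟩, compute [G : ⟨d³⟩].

First find ord(d³) by computing successive powers:
  (d³)¹ = d³, (d³)² = d², (d³)³ = d, (d³)⁴ = e.
So |⟨d³⟩| = ord(d³) = 4. With |G| = 16, by Lagrange [G : ⟨d³⟩] = 16/4 = 4.

Answer: 4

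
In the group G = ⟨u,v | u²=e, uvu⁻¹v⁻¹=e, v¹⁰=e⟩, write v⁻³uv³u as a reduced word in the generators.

Multiply left to right, reducing at each step:
  (v⁷) · u = uv⁷
  (uv⁷) · v³ = u
  u · u = e

Answer: e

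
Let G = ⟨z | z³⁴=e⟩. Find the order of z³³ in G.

Compute successive powers until reaching e:
  (z³³)¹ = z³³, (z³³)² = z³², (z³³)³ = z³¹, (z³³)⁴ = z³⁰, (z³³)⁵ = z²⁹, (z³³)⁶ = z²⁸, (z³³)⁷ = z²⁷, (z³³)⁸ = z²⁶, (z³³)⁹ = z²⁵, (z³³)¹⁰ = z²⁴, (z³³)¹¹ = z²³, (z³³)¹² = z²², (z³³)¹³ = z²¹, (z³³)¹⁴ = z²⁰, (z³³)¹⁵ = z¹⁹, (z³³)¹⁶ = z¹⁸, (z³³)¹⁷ = z¹⁷, (z³³)¹⁸ = z¹⁶, (z³³)¹⁹ = z¹⁵, (z³³)²⁰ = z¹⁴, (z³³)²¹ = z¹³, (z³³)²² = z¹², (z³³)²³ = z¹¹, (z³³)²⁴ = z¹⁰, (z³³)²⁵ = z⁹, (z³³)²⁶ = z⁸, (z³³)²⁷ = z⁷, (z³³)²⁸ = z⁶, (z³³)²⁹ = z⁵, (z³³)³⁰ = z⁴, (z³³)³¹ = z³, (z³³)³² = z², (z³³)³³ = z, (z³³)³⁴ = e.
The smallest positive k with (z³³)ᵏ = e is 34.

Answer: 34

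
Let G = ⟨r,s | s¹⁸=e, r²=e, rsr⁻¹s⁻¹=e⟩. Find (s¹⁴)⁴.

Compute successive powers of (s¹⁴), reducing at each step:
  (s¹⁴)²: (s¹⁴) · s¹⁴ = s¹⁰
  (s¹⁴)³: (s¹⁰) · s¹⁴ = s⁶
  (s¹⁴)⁴: (s⁶) · s¹⁴ = s²

Answer: s²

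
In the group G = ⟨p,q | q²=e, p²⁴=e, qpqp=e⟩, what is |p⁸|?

Compute successive powers until reaching e:
  (p⁸)¹ = p⁸, (p⁸)² = p¹⁶, (p⁸)³ = e.
The smallest positive k with (p⁸)ᵏ = e is 3.

Answer: 3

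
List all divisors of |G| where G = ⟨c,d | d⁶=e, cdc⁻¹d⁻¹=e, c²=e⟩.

|G| = 12 = 2² · 3. By Lagrange's theorem the order of any subgroup divides 12; the divisors of 12 are 1, 2, 3, 4, 6, 12.

Answer: 1, 2, 3, 4, 6, 12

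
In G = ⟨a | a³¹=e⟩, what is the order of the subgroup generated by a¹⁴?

|⟨a¹⁴⟩| equals the order of a¹⁴. Compute successive powers until reaching e:
  (a¹⁴)¹ = a¹⁴, (a¹⁴)² = a²⁸, (a¹⁴)³ = a¹¹, (a¹⁴)⁴ = a²⁵, (a¹⁴)⁵ = a⁸, (a¹⁴)⁶ = a²², (a¹⁴)⁷ = a⁵, (a¹⁴)⁸ = a¹⁹, (a¹⁴)⁹ = a², (a¹⁴)¹⁰ = a¹⁶, (a¹⁴)¹¹ = a³⁰, (a¹⁴)¹² = a¹³, (a¹⁴)¹³ = a²⁷, (a¹⁴)¹⁴ = a¹⁰, (a¹⁴)¹⁵ = a²⁴, (a¹⁴)¹⁶ = a⁷, (a¹⁴)¹⁷ = a²¹, (a¹⁴)¹⁸ = a⁴, (a¹⁴)¹⁹ = a¹⁸, (a¹⁴)²⁰ = a, (a¹⁴)²¹ = a¹⁵, (a¹⁴)²² = a²⁹, (a¹⁴)²³ = a¹², (a¹⁴)²⁴ = a²⁶, (a¹⁴)²⁵ = a⁹, (a¹⁴)²⁶ = a²³, (a¹⁴)²⁷ = a⁶, (a¹⁴)²⁸ = a²⁰, (a¹⁴)²⁹ = a³, (a¹⁴)³⁰ = a¹⁷, (a¹⁴)³¹ = e.
The smallest positive k with (a¹⁴)ᵏ = e is 31, so |⟨a¹⁴⟩| = 31.

Answer: 31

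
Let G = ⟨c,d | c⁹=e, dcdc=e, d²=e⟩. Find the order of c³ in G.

Compute successive powers until reaching e:
  (c³)¹ = c³, (c³)² = c⁶, (c³)³ = e.
The smallest positive k with (c³)ᵏ = e is 3.

Answer: 3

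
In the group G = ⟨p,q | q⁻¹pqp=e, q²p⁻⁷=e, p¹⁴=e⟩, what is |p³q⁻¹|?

Compute successive powers until reaching e:
  (p³q⁻¹)¹ = p³q⁻¹, (p³q⁻¹)² = p⁷, (p³q⁻¹)³ = p³q, (p³q⁻¹)⁴ = e.
The smallest positive k with (p³q⁻¹)ᵏ = e is 4.

Answer: 4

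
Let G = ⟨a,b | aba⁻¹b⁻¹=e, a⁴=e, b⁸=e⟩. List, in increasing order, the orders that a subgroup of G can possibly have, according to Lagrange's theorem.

|G| = 32 = 2⁵. By Lagrange's theorem the order of any subgroup divides 32; the divisors of 32 are 1, 2, 4, 8, 16, 32.

Answer: 1, 2, 4, 8, 16, 32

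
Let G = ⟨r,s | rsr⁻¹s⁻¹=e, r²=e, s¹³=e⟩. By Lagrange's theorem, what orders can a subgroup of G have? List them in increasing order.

|G| = 26 = 2 · 13. By Lagrange's theorem the order of any subgroup divides 26; the divisors of 26 are 1, 2, 13, 26.

Answer: 1, 2, 13, 26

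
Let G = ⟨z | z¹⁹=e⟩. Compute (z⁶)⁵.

Compute successive powers of (z⁶), reducing at each step:
  (z⁶)²: (z⁶) · z⁶ = z¹²
  (z⁶)³: (z¹²) · z⁶ = z¹⁸
  (z⁶)⁴: (z¹⁸) · z⁶ = z⁵
  (z⁶)⁵: (z⁵) · z⁶ = z¹¹

Answer: z¹¹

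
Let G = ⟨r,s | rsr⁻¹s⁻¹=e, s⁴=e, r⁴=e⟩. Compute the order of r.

Compute successive powers until reaching e:
  r¹ = r, r² = r², r³ = r³, r⁴ = e.
The smallest positive k with rᵏ = e is 4.

Answer: 4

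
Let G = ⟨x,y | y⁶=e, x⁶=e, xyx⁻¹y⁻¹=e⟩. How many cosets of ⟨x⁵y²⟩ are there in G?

First find ord(x⁵y²) by computing successive powers:
  (x⁵y²)¹ = x⁵y², (x⁵y²)² = x⁴y⁴, (x⁵y²)³ = x³, (x⁵y²)⁴ = x²y², (x⁵y²)⁵ = xy⁴, (x⁵y²)⁶ = e.
So |⟨x⁵y²⟩| = ord(x⁵y²) = 6. With |G| = 36, by Lagrange [G : ⟨x⁵y²⟩] = 36/6 = 6.

Answer: 6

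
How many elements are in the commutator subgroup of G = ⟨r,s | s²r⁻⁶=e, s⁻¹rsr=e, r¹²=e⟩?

G' = [G, G] is generated by all commutators. The generator-pair commutators are: [r, s] = r².
The subgroup they normally generate is {e, r², r⁴, r⁶, r⁸, r¹⁰}, of order 6.
Check: |G/G'| = 24/6 = 4 is the order of the abelianisation.

Answer: 6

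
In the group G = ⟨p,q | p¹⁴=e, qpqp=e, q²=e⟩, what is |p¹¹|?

Compute successive powers until reaching e:
  (p¹¹)¹ = p¹¹, (p¹¹)² = p⁸, (p¹¹)³ = p⁵, (p¹¹)⁴ = p², (p¹¹)⁵ = p¹³, (p¹¹)⁶ = p¹⁰, (p¹¹)⁷ = p⁷, (p¹¹)⁸ = p⁴, (p¹¹)⁹ = p, (p¹¹)¹⁰ = p¹², (p¹¹)¹¹ = p⁹, (p¹¹)¹² = p⁶, (p¹¹)¹³ = p³, (p¹¹)¹⁴ = e.
The smallest positive k with (p¹¹)ᵏ = e is 14.

Answer: 14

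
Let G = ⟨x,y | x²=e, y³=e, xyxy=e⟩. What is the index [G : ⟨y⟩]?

First find ord(y) by computing successive powers:
  y¹ = y, y² = y², y³ = e.
So |⟨y⟩| = ord(y) = 3. With |G| = 6, by Lagrange [G : ⟨y⟩] = 6/3 = 2.

Answer: 2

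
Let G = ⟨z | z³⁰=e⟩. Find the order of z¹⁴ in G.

Compute successive powers until reaching e:
  (z¹⁴)¹ = z¹⁴, (z¹⁴)² = z²⁸, (z¹⁴)³ = z¹², (z¹⁴)⁴ = z²⁶, (z¹⁴)⁵ = z¹⁰, (z¹⁴)⁶ = z²⁴, (z¹⁴)⁷ = z⁸, (z¹⁴)⁸ = z²², (z¹⁴)⁹ = z⁶, (z¹⁴)¹⁰ = z²⁰, (z¹⁴)¹¹ = z⁴, (z¹⁴)¹² = z¹⁸, (z¹⁴)¹³ = z², (z¹⁴)¹⁴ = z¹⁶, (z¹⁴)¹⁵ = e.
The smallest positive k with (z¹⁴)ᵏ = e is 15.

Answer: 15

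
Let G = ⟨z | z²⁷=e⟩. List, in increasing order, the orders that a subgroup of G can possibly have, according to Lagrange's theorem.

|G| = 27 = 3³. By Lagrange's theorem the order of any subgroup divides 27; the divisors of 27 are 1, 3, 9, 27.

Answer: 1, 3, 9, 27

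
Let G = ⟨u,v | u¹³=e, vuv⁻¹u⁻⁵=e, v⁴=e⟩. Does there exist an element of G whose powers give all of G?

Every cyclic group is abelian. But u·v = uv while v·u = u⁵v, so u·v ≠ v·u and G is not abelian. Hence G is not cyclic.

Answer: No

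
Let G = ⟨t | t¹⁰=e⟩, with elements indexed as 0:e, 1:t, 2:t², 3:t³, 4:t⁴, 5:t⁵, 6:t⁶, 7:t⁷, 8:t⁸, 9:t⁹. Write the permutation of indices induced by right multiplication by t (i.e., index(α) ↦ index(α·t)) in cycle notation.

(0 1 2 3 4 5 6 7 8 9)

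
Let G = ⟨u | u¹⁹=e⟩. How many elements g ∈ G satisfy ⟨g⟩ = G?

G is cyclic of order 19. An element generates G iff its order is 19, and a cyclic group of order 19 has exactly φ(19) = 18 such elements.

Answer: 18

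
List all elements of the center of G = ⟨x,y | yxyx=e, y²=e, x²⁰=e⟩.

An element z ∈ Z(G) iff z commutes with every generator.
For example x¹⁰ is central: (x¹⁰)·x = x¹¹ = x·(x¹⁰); (x¹⁰)·y = x¹⁰y = y·(x¹⁰).
Whereas x ∉ Z(G) since x·y = xy ≠ x¹⁹y = y·x.
Checking each of the 40 elements this way gives Z(G) = {e, x¹⁰}, of order 2.

Answer: {e, x¹⁰}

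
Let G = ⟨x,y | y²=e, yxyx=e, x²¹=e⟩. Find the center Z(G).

An element z ∈ Z(G) iff z commutes with every generator.
For example e is central: e·x = x = x·e; e·y = y = y·e.
Whereas x ∉ Z(G) since x·y = xy ≠ x²⁰y = y·x.
Checking each of the 42 elements this way gives Z(G) = {e}, of order 1.

Answer: {e}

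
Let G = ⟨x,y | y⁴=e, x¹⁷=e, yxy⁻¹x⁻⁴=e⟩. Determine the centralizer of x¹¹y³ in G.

⟨x¹¹y³⟩ ⊆ C_G(x¹¹y³) since powers of x¹¹y³ commute with x¹¹y³; so |C_G(x¹¹y³)| ≥ |⟨x¹¹y³⟩| = 4.
By orbit–stabilizer, |C_G(x¹¹y³)| = |G| / |conj. class of x¹¹y³| = 68 / 17 = 4.
The 4 elements commuting with x¹¹y³ are {e, xy², x⁷y, x¹¹y³}.

Answer: {e, xy², x⁷y, x¹¹y³}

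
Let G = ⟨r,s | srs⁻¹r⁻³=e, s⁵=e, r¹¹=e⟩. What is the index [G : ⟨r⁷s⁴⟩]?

First find ord(r⁷s⁴) by computing successive powers:
  (r⁷s⁴)¹ = r⁷s⁴, (r⁷s⁴)² = r²s³, (r⁷s⁴)³ = r⁴s², (r⁷s⁴)⁴ = rs, (r⁷s⁴)⁵ = e.
So |⟨r⁷s⁴⟩| = ord(r⁷s⁴) = 5. With |G| = 55, by Lagrange [G : ⟨r⁷s⁴⟩] = 55/5 = 11.

Answer: 11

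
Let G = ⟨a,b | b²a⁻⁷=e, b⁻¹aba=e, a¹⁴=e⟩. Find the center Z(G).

An element z ∈ Z(G) iff z commutes with every generator.
For example a⁷ is central: (a⁷)·a = a⁸ = a·(a⁷); (a⁷)·b = b⁻¹ = b·(a⁷).
Whereas a ∉ Z(G) since a·b = ab ≠ a⁶b⁻¹ = b·a.
Checking each of the 28 elements this way gives Z(G) = {e, a⁷}, of order 2.

Answer: {e, a⁷}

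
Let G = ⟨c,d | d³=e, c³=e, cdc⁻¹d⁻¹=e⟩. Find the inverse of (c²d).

The order of (c²d) is 3 (smallest k with (c²d)ᵏ = e), so (c²d)⁻¹ = (c²d)² = cd².
Check: (c²d) · (cd²) → (c²d) · c = d;   d · d² = e, giving e as required.

Answer: cd²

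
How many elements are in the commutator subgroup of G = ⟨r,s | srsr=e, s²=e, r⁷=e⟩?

G' = [G, G] is generated by all commutators. The generator-pair commutators are: [r, s] = r².
The subgroup they normally generate is {e, r, r², r³, r⁴, r⁵, r⁶}, of order 7.
Check: |G/G'| = 14/7 = 2 is the order of the abelianisation.

Answer: 7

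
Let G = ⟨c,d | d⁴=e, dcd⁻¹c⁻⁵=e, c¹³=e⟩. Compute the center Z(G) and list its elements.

An element z ∈ Z(G) iff z commutes with every generator.
For example e is central: e·c = c = c·e; e·d = d = d·e.
Whereas c ∉ Z(G) since c·d = cd ≠ c⁵d = d·c.
Checking each of the 52 elements this way gives Z(G) = {e}, of order 1.

Answer: {e}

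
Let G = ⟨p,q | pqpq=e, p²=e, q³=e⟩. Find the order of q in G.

Compute successive powers until reaching e:
  q¹ = q, q² = q², q³ = e.
The smallest positive k with qᵏ = e is 3.

Answer: 3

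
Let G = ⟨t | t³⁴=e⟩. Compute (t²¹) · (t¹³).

Compute (t²¹) · (t¹³) by multiplying left to right and reducing via the relations at each step:
  (t²¹) · t¹³ = e

Answer: e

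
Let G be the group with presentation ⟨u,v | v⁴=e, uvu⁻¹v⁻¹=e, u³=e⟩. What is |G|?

Enumerate words in the generators, reducing via the relations: the distinct elements are
  {e, u, v, uv, u², v², v³, uv², uv³, u²v, u²v², u²v³}.
No further products give new elements, so |G| = 12.

Answer: 12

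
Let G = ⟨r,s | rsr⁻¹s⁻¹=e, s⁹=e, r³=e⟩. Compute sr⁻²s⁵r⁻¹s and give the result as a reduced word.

Multiply left to right, reducing at each step:
  s · r⁻² = rs
  (rs) · s⁵ = rs⁶
  (rs⁶) · r⁻¹ = s⁶
  (s⁶) · s = s⁷

Answer: s⁷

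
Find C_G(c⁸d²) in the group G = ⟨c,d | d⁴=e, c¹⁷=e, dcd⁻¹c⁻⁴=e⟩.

⟨c⁸d²⟩ ⊆ C_G(c⁸d²) since powers of c⁸d² commute with c⁸d²; so |C_G(c⁸d²)| ≥ |⟨c⁸d²⟩| = 2.
By orbit–stabilizer, |C_G(c⁸d²)| = |G| / |conj. class of c⁸d²| = 68 / 17 = 4.
The 4 elements commuting with c⁸d² are {e, c⁵d, c³d³, c⁸d²}.

Answer: {e, c⁵d, c³d³, c⁸d²}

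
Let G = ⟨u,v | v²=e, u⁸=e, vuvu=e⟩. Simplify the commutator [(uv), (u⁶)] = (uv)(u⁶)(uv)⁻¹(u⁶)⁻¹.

[(uv), (u⁶)] = (uv)·(u⁶)·(uv)⁻¹·(u⁶)⁻¹.
  (uv) · (u⁶) = u³v
  (u³v) · (uv) = u²
  (u²) · (u²) = u⁴

Answer: u⁴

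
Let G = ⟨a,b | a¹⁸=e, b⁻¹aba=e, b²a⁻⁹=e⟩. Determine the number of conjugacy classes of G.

The conjugacy classes (representative and size) are:
  [e] (size 1), [a¹⁷] (size 2), [a¹⁶] (size 2), [a³] (size 2), [a¹⁴] (size 2), [a¹³] (size 2), [a¹²] (size 2), [a¹¹] (size 2), [a¹⁰] (size 2), [a⁹] (size 1), [a⁸b] (size 9), [ab] (size 9).
Class equation: 1 + 2 + 2 + 2 + 2 + 2 + 2 + 2 + 2 + 1 + 9 + 9 = 36 = |G|. So G has 12 conjugacy classes.

Answer: 12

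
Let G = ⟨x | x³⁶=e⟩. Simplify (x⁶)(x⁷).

Compute (x⁶) · (x⁷) by multiplying left to right and reducing via the relations at each step:
  (x⁶) · x⁷ = x¹³

Answer: x¹³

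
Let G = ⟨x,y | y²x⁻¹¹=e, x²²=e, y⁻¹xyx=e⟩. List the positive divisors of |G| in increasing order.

|G| = 44 = 2² · 11. By Lagrange's theorem the order of any subgroup divides 44; the divisors of 44 are 1, 2, 4, 11, 22, 44.

Answer: 1, 2, 4, 11, 22, 44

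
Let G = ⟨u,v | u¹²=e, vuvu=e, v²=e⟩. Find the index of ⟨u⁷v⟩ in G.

First find ord(u⁷v) by computing successive powers:
  (u⁷v)¹ = u⁷v, (u⁷v)² = e.
So |⟨u⁷v⟩| = ord(u⁷v) = 2. With |G| = 24, by Lagrange [G : ⟨u⁷v⟩] = 24/2 = 12.

Answer: 12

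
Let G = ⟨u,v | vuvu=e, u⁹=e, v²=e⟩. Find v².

Compute successive powers of v, reducing at each step:
  v²: v · v = e

Answer: e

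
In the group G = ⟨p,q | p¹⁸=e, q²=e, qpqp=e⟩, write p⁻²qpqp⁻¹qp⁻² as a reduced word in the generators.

Multiply left to right, reducing at each step:
  (p¹⁶) · q = p¹⁶q
  (p¹⁶q) · p = p¹⁵q
  (p¹⁵q) · q = p¹⁵
  (p¹⁵) · p⁻¹ = p¹⁴
  (p¹⁴) · q = p¹⁴q
  (p¹⁴q) · p⁻² = p¹⁶q

Answer: p¹⁶q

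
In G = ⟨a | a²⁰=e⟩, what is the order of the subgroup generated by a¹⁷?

|⟨a¹⁷⟩| equals the order of a¹⁷. Compute successive powers until reaching e:
  (a¹⁷)¹ = a¹⁷, (a¹⁷)² = a¹⁴, (a¹⁷)³ = a¹¹, (a¹⁷)⁴ = a⁸, (a¹⁷)⁵ = a⁵, (a¹⁷)⁶ = a², (a¹⁷)⁷ = a¹⁹, (a¹⁷)⁸ = a¹⁶, (a¹⁷)⁹ = a¹³, (a¹⁷)¹⁰ = a¹⁰, (a¹⁷)¹¹ = a⁷, (a¹⁷)¹² = a⁴, (a¹⁷)¹³ = a, (a¹⁷)¹⁴ = a¹⁸, (a¹⁷)¹⁵ = a¹⁵, (a¹⁷)¹⁶ = a¹², (a¹⁷)¹⁷ = a⁹, (a¹⁷)¹⁸ = a⁶, (a¹⁷)¹⁹ = a³, (a¹⁷)²⁰ = e.
The smallest positive k with (a¹⁷)ᵏ = e is 20, so |⟨a¹⁷⟩| = 20.

Answer: 20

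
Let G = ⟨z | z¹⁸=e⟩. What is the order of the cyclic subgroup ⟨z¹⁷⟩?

|⟨z¹⁷⟩| equals the order of z¹⁷. Compute successive powers until reaching e:
  (z¹⁷)¹ = z¹⁷, (z¹⁷)² = z¹⁶, (z¹⁷)³ = z¹⁵, (z¹⁷)⁴ = z¹⁴, (z¹⁷)⁵ = z¹³, (z¹⁷)⁶ = z¹², (z¹⁷)⁷ = z¹¹, (z¹⁷)⁸ = z¹⁰, (z¹⁷)⁹ = z⁹, (z¹⁷)¹⁰ = z⁸, (z¹⁷)¹¹ = z⁷, (z¹⁷)¹² = z⁶, (z¹⁷)¹³ = z⁵, (z¹⁷)¹⁴ = z⁴, (z¹⁷)¹⁵ = z³, (z¹⁷)¹⁶ = z², (z¹⁷)¹⁷ = z, (z¹⁷)¹⁸ = e.
The smallest positive k with (z¹⁷)ᵏ = e is 18, so |⟨z¹⁷⟩| = 18.

Answer: 18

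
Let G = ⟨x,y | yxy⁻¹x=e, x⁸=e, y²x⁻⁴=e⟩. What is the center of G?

An element z ∈ Z(G) iff z commutes with every generator.
For example x⁴ is central: (x⁴)·x = x⁵ = x·(x⁴); (x⁴)·y = y⁻¹ = y·(x⁴).
Whereas x ∉ Z(G) since x·y = xy ≠ x³y⁻¹ = y·x.
Checking each of the 16 elements this way gives Z(G) = {e, x⁴}, of order 2.

Answer: {e, x⁴}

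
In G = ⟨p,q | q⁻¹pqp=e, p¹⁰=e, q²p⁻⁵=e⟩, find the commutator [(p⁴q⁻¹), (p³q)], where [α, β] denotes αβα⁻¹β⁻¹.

[(p⁴q⁻¹), (p³q)] = (p⁴q⁻¹)·(p³q)·(p⁴q⁻¹)⁻¹·(p³q)⁻¹.
  (p⁴q⁻¹) · (p³q) = p
  p · (p⁴q) = q⁻¹
  (q⁻¹) · (p³q⁻¹) = p²

Answer: p²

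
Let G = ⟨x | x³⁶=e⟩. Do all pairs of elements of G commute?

G has a single generator, so G is cyclic and hence abelian.

Answer: Yes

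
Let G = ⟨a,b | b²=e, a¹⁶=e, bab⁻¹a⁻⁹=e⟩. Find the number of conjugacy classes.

The conjugacy classes (representative and size) are:
  [e] (size 1), [a⁹] (size 2), [a²] (size 1), [a³] (size 2), [a⁴] (size 1), [a¹³] (size 2), [a⁶] (size 1), [a¹⁵] (size 2), [a⁸] (size 1), [a¹⁰] (size 1), [a¹²] (size 1), [a¹⁴] (size 1), [b] (size 2), [ab] (size 2), [a²b] (size 2), [a¹¹b] (size 2), [a⁴b] (size 2), [a¹³b] (size 2), [a¹⁴b] (size 2), [a¹⁵b] (size 2).
Class equation: 1 + 2 + 1 + 2 + 1 + 2 + 1 + 2 + 1 + 1 + 1 + 1 + 2 + 2 + 2 + 2 + 2 + 2 + 2 + 2 = 32 = |G|. So G has 20 conjugacy classes.

Answer: 20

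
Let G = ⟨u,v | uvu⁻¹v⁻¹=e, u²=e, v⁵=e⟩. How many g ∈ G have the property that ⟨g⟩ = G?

G is cyclic of order 10. An element generates G iff its order is 10, and a cyclic group of order 10 has exactly φ(10) = 4 such elements.

Answer: 4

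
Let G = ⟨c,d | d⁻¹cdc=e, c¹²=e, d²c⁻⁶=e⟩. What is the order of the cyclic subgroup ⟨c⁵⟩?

|⟨c⁵⟩| equals the order of c⁵. Compute successive powers until reaching e:
  (c⁵)¹ = c⁵, (c⁵)² = c¹⁰, (c⁵)³ = c³, (c⁵)⁴ = c⁸, (c⁵)⁵ = c, (c⁵)⁶ = c⁶, (c⁵)⁷ = c¹¹, (c⁵)⁸ = c⁴, (c⁵)⁹ = c⁹, (c⁵)¹⁰ = c², (c⁵)¹¹ = c⁷, (c⁵)¹² = e.
The smallest positive k with (c⁵)ᵏ = e is 12, so |⟨c⁵⟩| = 12.

Answer: 12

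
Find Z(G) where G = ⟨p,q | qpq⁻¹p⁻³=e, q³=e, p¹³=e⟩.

An element z ∈ Z(G) iff z commutes with every generator.
For example e is central: e·p = p = p·e; e·q = q = q·e.
Whereas p ∉ Z(G) since p·q = pq ≠ p³q = q·p.
Checking each of the 39 elements this way gives Z(G) = {e}, of order 1.

Answer: {e}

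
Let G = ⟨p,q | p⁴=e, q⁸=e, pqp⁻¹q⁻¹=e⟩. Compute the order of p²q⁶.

Compute successive powers until reaching e:
  (p²q⁶)¹ = p²q⁶, (p²q⁶)² = q⁴, (p²q⁶)³ = p²q², (p²q⁶)⁴ = e.
The smallest positive k with (p²q⁶)ᵏ = e is 4.

Answer: 4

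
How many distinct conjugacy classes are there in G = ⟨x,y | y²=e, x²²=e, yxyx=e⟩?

The conjugacy classes (representative and size) are:
  [e] (size 1), [x] (size 2), [x²] (size 2), [x¹⁹] (size 2), [x⁴] (size 2), [x⁵] (size 2), [x⁶] (size 2), [x⁷] (size 2), [x⁸] (size 2), [x¹³] (size 2), [x¹⁰] (size 2), [x¹¹] (size 1), [x⁶y] (size 11), [xy] (size 11).
Class equation: 1 + 2 + 2 + 2 + 2 + 2 + 2 + 2 + 2 + 2 + 2 + 1 + 11 + 11 = 44 = |G|. So G has 14 conjugacy classes.

Answer: 14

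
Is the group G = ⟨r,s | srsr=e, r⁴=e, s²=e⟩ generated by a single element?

Every cyclic group is abelian. But r·s = rs while s·r = r³s, so r·s ≠ s·r and G is not abelian. Hence G is not cyclic.

Answer: No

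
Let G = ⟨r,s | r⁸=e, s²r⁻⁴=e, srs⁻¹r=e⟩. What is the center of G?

An element z ∈ Z(G) iff z commutes with every generator.
For example r⁴ is central: (r⁴)·r = r⁵ = r·(r⁴); (r⁴)·s = s⁻¹ = s·(r⁴).
Whereas r ∉ Z(G) since r·s = rs ≠ r³s⁻¹ = s·r.
Checking each of the 16 elements this way gives Z(G) = {e, r⁴}, of order 2.

Answer: {e, r⁴}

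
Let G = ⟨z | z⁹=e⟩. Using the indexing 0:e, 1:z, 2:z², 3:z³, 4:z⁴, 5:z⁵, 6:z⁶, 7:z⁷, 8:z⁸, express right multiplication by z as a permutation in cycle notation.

(0 1 2 3 4 5 6 7 8)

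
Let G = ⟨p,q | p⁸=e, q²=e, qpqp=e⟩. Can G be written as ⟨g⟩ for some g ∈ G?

Every cyclic group is abelian. But p·q = pq while q·p = p⁷q, so p·q ≠ q·p and G is not abelian. Hence G is not cyclic.

Answer: No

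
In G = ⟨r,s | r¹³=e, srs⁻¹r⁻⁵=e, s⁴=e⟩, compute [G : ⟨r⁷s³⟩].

First find ord(r⁷s³) by computing successive powers:
  (r⁷s³)¹ = r⁷s³, (r⁷s³)² = r¹¹s², (r⁷s³)³ = r⁴s, (r⁷s³)⁴ = e.
So |⟨r⁷s³⟩| = ord(r⁷s³) = 4. With |G| = 52, by Lagrange [G : ⟨r⁷s³⟩] = 52/4 = 13.

Answer: 13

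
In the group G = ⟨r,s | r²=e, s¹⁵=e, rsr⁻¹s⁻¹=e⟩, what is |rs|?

Compute successive powers until reaching e:
  (rs)¹ = rs, (rs)² = s², (rs)³ = rs³, (rs)⁴ = s⁴, (rs)⁵ = rs⁵, (rs)⁶ = s⁶, (rs)⁷ = rs⁷, (rs)⁸ = s⁸, (rs)⁹ = rs⁹, (rs)¹⁰ = s¹⁰, (rs)¹¹ = rs¹¹, (rs)¹² = s¹², (rs)¹³ = rs¹³, (rs)¹⁴ = s¹⁴, (rs)¹⁵ = r, (rs)¹⁶ = s, (rs)¹⁷ = rs², (rs)¹⁸ = s³, (rs)¹⁹ = rs⁴, (rs)²⁰ = s⁵, (rs)²¹ = rs⁶, (rs)²² = s⁷, (rs)²³ = rs⁸, (rs)²⁴ = s⁹, (rs)²⁵ = rs¹⁰, (rs)²⁶ = s¹¹, (rs)²⁷ = rs¹², (rs)²⁸ = s¹³, (rs)²⁹ = rs¹⁴, (rs)³⁰ = e.
The smallest positive k with (rs)ᵏ = e is 30.

Answer: 30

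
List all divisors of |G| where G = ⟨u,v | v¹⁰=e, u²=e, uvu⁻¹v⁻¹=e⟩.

|G| = 20 = 2² · 5. By Lagrange's theorem the order of any subgroup divides 20; the divisors of 20 are 1, 2, 4, 5, 10, 20.

Answer: 1, 2, 4, 5, 10, 20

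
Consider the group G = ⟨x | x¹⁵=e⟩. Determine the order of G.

G is generated by a single element, so G is cyclic. The relator gives x¹⁵ = e and no smaller power is forced to be e, so the 15 powers {e, x, x², x³, x⁴, x⁵, x⁶, x⁷, x⁸, x⁹, x¹², x¹³, x¹¹, x¹⁰, x¹⁴} are distinct. Hence |G| = 15.

Answer: 15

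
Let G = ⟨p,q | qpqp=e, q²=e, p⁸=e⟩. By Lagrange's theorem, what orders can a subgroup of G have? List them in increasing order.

|G| = 16 = 2⁴. By Lagrange's theorem the order of any subgroup divides 16; the divisors of 16 are 1, 2, 4, 8, 16.

Answer: 1, 2, 4, 8, 16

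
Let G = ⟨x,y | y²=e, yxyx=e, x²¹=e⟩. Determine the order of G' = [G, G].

G' = [G, G] is generated by all commutators. The generator-pair commutators are: [x, y] = x².
The subgroup they normally generate is {e, x, x², x³, x⁴, x⁵, x⁶, x⁷, x⁸, x⁹, x¹⁰, x¹¹, x¹², x¹³, x¹⁴, x¹⁵, x¹⁶, x¹⁷, x¹⁸, x¹⁹, x²⁰}, of order 21.
Check: |G/G'| = 42/21 = 2 is the order of the abelianisation.

Answer: 21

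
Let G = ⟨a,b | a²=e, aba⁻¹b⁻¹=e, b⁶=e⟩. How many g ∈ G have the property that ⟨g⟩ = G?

⟨g⟩ = G would require ord(g) = |G| = 12, but the maximum element order in G is 6 < 12. So G is not cyclic and no single element generates it: the count is 0.

Answer: 0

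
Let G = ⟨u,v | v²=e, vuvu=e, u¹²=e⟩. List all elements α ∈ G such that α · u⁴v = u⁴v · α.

⟨u⁴v⟩ ⊆ C_G(u⁴v) since powers of u⁴v commute with u⁴v; so |C_G(u⁴v)| ≥ |⟨u⁴v⟩| = 2.
By orbit–stabilizer, |C_G(u⁴v)| = |G| / |conj. class of u⁴v| = 24 / 6 = 4.
The 4 elements commuting with u⁴v are {e, u⁶, u⁴v, u¹⁰v}.

Answer: {e, u⁶, u⁴v, u¹⁰v}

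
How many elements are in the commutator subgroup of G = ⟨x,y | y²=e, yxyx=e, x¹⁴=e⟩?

G' = [G, G] is generated by all commutators. The generator-pair commutators are: [x, y] = x².
The subgroup they normally generate is {e, x², x⁴, x⁶, x⁸, x¹⁰, x¹²}, of order 7.
Check: |G/G'| = 28/7 = 4 is the order of the abelianisation.

Answer: 7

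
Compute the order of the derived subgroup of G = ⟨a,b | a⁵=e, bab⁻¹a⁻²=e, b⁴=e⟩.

G' = [G, G] is generated by all commutators. The generator-pair commutators are: [a, b] = a⁴.
The subgroup they normally generate is {e, a, a², a³, a⁴}, of order 5.
Check: |G/G'| = 20/5 = 4 is the order of the abelianisation.

Answer: 5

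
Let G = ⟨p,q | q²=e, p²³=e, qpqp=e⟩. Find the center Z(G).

An element z ∈ Z(G) iff z commutes with every generator.
For example e is central: e·p = p = p·e; e·q = q = q·e.
Whereas p ∉ Z(G) since p·q = pq ≠ p²²q = q·p.
Checking each of the 46 elements this way gives Z(G) = {e}, of order 1.

Answer: {e}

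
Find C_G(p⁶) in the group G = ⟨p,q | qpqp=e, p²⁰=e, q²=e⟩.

⟨p⁶⟩ ⊆ C_G(p⁶) since powers of p⁶ commute with p⁶; so |C_G(p⁶)| ≥ |⟨p⁶⟩| = 10.
By orbit–stabilizer, |C_G(p⁶)| = |G| / |conj. class of p⁶| = 40 / 2 = 20.
The 20 elements commuting with p⁶ are {e, p, p², p³, p⁴, p⁵, p⁶, p⁷, p⁸, p⁹, p¹⁰, p¹¹, p¹², p¹³, p¹⁴, p¹⁵, p¹⁶, p¹⁷, p¹⁸, p¹⁹}.

Answer: {e, p, p², p³, p⁴, p⁵, p⁶, p⁷, p⁸, p⁹, p¹⁰, p¹¹, p¹², p¹³, p¹⁴, p¹⁵, p¹⁶, p¹⁷, p¹⁸, p¹⁹}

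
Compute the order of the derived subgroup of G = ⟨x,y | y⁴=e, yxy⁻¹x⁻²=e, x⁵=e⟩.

G' = [G, G] is generated by all commutators. The generator-pair commutators are: [x, y] = x⁴.
The subgroup they normally generate is {e, x, x², x³, x⁴}, of order 5.
Check: |G/G'| = 20/5 = 4 is the order of the abelianisation.

Answer: 5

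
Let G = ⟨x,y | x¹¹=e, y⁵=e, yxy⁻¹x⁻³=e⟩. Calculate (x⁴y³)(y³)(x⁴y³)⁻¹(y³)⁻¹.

[(x⁴y³), (y³)] = (x⁴y³)·(y³)·(x⁴y³)⁻¹·(y³)⁻¹.
  (x⁴y³) · (y³) = x⁴y
  (x⁴y) · (x⁸y²) = x⁶y³
  (x⁶y³) · (y²) = x⁶

Answer: x⁶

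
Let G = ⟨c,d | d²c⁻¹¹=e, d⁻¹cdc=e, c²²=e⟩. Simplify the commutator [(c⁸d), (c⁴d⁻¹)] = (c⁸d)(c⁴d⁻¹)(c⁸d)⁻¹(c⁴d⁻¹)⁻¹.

[(c⁸d), (c⁴d⁻¹)] = (c⁸d)·(c⁴d⁻¹)·(c⁸d)⁻¹·(c⁴d⁻¹)⁻¹.
  (c⁸d) · (c⁴d⁻¹) = c⁴
  (c⁴) · (c⁸d⁻¹) = cd
  (cd) · (c⁴d) = c⁸

Answer: c⁸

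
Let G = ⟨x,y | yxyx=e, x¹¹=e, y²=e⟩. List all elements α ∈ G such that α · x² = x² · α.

⟨x²⟩ ⊆ C_G(x²) since powers of x² commute with x²; so |C_G(x²)| ≥ |⟨x²⟩| = 11.
By orbit–stabilizer, |C_G(x²)| = |G| / |conj. class of x²| = 22 / 2 = 11.
The 11 elements commuting with x² are {e, x, x², x³, x⁴, x⁵, x⁶, x⁷, x⁸, x⁹, x¹⁰}.

Answer: {e, x, x², x³, x⁴, x⁵, x⁶, x⁷, x⁸, x⁹, x¹⁰}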